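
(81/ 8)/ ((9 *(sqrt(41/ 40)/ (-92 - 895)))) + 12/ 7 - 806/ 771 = 3610/ 5397 - 8883 *sqrt(410)/ 164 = -1096.08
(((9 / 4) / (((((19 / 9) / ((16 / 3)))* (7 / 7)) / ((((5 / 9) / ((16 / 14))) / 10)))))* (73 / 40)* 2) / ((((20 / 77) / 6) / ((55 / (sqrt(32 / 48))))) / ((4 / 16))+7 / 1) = 207859931433 / 1442680608080 - 3895353* sqrt(6) / 180335076010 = 0.14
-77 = -77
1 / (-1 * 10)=-0.10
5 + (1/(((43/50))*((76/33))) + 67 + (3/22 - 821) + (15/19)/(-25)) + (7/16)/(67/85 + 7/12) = -188107221749/251456260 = -748.07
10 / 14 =5 / 7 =0.71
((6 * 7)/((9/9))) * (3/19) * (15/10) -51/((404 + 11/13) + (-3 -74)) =792921/80978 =9.79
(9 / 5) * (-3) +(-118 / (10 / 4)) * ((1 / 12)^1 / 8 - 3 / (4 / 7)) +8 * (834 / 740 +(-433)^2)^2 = 230994421859235137 / 821400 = 281220382102.79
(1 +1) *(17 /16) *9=153 /8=19.12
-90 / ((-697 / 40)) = 3600 / 697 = 5.16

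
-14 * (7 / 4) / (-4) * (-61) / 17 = -2989 / 136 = -21.98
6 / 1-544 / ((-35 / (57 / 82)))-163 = -209791 / 1435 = -146.20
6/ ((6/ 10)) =10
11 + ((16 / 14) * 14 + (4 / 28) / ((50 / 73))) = 9523 / 350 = 27.21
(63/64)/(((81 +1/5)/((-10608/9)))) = -3315/232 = -14.29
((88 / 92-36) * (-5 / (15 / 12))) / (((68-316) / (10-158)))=1924 / 23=83.65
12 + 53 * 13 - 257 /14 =9557 /14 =682.64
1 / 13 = 0.08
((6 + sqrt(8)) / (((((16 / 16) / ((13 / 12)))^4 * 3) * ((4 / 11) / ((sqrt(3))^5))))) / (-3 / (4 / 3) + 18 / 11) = 3455881 * sqrt(3) * (-3-sqrt(2)) / 93312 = -283.16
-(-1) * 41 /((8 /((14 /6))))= 287 /24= 11.96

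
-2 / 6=-1 / 3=-0.33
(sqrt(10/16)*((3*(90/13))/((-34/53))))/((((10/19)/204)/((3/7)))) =-244701*sqrt(10)/182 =-4251.72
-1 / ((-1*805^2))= 0.00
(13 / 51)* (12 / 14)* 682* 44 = 6556.37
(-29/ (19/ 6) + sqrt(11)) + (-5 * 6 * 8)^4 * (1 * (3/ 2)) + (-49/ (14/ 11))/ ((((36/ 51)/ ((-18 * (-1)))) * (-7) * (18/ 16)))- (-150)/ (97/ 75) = sqrt(11) + 27515843839898/ 5529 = 4976640234.80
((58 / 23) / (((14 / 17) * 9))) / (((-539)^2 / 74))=0.00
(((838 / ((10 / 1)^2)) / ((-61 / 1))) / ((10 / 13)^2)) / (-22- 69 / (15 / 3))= 70811 / 10919000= 0.01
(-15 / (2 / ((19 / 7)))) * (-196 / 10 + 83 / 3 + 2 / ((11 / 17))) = -4997 / 22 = -227.14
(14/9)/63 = 2/81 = 0.02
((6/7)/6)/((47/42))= 0.13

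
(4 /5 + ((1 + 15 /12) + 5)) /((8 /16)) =161 /10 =16.10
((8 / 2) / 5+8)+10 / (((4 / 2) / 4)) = 144 / 5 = 28.80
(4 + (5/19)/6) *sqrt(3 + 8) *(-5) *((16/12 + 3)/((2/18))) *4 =-10461.33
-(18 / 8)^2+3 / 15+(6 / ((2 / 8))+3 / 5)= 1579 / 80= 19.74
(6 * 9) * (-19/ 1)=-1026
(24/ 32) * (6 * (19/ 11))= 171/ 22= 7.77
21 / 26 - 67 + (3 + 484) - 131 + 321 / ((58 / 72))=518971 / 754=688.29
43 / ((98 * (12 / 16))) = 86 / 147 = 0.59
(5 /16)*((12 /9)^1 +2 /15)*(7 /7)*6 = 11 /4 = 2.75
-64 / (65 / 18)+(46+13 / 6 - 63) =-12697 / 390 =-32.56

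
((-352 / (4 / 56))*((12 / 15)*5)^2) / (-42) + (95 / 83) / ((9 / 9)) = 467741 / 249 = 1878.48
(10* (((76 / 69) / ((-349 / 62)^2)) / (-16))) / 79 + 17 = 11286750677 / 663937251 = 17.00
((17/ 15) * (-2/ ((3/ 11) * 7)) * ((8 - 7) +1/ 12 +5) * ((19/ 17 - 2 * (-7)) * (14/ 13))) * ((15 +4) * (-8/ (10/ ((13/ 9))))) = 15684196/ 6075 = 2581.76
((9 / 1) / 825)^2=9 / 75625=0.00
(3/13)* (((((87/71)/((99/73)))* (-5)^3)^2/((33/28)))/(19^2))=1960738937500/283392150327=6.92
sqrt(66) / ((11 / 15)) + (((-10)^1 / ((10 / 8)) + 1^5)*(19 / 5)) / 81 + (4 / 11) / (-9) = -1643 / 4455 + 15*sqrt(66) / 11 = 10.71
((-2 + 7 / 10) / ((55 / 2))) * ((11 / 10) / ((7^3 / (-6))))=0.00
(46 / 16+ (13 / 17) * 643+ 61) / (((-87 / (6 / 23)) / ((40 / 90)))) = -75559 / 102051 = -0.74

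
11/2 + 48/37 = 503/74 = 6.80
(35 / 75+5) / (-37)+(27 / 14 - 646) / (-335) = 923971 / 520590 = 1.77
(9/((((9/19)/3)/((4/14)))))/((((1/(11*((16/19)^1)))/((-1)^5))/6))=-6336/7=-905.14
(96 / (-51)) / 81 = -32 / 1377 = -0.02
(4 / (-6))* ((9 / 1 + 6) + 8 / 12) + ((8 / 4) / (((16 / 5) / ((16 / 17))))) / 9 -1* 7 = -17.38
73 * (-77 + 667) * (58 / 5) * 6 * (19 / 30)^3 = 856709677 / 1125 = 761519.71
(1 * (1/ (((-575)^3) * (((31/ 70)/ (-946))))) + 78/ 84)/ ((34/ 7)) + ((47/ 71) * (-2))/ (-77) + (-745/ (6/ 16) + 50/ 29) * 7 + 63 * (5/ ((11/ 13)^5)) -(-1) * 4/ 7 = -13167.61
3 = 3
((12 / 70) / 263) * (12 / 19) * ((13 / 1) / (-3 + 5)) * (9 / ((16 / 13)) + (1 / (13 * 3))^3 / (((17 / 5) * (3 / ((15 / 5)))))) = 117985571 / 6029680020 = 0.02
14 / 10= 7 / 5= 1.40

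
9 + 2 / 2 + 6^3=226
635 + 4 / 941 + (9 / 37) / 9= 22109884 / 34817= 635.03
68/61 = 1.11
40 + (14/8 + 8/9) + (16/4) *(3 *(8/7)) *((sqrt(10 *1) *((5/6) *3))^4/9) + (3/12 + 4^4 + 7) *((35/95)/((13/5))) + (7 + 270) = 7552259/1197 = 6309.32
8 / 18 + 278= 2506 / 9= 278.44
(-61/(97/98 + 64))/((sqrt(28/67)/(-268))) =114436*sqrt(469)/6369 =389.11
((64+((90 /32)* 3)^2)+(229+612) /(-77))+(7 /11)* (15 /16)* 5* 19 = 3566797 /19712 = 180.95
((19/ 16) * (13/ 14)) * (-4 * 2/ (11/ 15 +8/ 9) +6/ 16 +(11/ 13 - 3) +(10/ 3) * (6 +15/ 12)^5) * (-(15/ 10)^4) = -49922913349845/ 133955584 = -372682.59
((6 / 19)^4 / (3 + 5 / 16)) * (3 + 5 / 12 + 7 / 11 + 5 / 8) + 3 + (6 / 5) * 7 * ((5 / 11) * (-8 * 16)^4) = 372591684055605 / 363527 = 1024935380.47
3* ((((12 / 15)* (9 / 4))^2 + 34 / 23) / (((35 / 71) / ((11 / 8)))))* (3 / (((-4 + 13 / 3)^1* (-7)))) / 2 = -57209031 / 2254000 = -25.38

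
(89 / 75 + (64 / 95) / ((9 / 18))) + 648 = 927011 / 1425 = 650.53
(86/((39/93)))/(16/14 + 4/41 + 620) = 382571/1158924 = 0.33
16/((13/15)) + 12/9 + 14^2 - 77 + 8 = 5725/39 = 146.79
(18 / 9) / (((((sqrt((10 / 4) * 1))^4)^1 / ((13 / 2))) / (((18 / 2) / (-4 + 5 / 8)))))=-416 / 75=-5.55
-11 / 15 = -0.73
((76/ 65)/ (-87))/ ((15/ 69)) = -1748/ 28275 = -0.06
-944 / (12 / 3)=-236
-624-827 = -1451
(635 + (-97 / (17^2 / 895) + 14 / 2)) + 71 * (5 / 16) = 1682163 / 4624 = 363.79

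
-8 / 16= -1 / 2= -0.50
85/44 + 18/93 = 2899/1364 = 2.13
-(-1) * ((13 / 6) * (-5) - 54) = -389 / 6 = -64.83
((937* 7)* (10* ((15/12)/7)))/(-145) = -4685/58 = -80.78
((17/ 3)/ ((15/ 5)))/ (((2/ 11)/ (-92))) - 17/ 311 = -2675375/ 2799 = -955.83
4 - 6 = -2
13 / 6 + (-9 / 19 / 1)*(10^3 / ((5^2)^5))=19296443 / 8906250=2.17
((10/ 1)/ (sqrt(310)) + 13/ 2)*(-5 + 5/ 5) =-26-4*sqrt(310)/ 31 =-28.27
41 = 41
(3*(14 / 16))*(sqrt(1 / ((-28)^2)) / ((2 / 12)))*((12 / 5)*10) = 27 / 2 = 13.50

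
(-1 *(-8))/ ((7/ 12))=96/ 7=13.71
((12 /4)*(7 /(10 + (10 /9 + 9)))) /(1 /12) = 2268 /181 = 12.53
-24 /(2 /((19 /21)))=-76 /7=-10.86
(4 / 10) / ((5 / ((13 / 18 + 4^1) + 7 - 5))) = 121 / 225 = 0.54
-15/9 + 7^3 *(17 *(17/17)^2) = 17488/3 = 5829.33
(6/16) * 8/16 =3/16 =0.19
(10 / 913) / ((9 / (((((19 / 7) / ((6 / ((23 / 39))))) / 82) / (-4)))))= -2185 / 2207349144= -0.00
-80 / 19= -4.21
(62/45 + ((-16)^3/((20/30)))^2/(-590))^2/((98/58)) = 17077058609318036/7049025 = 2422612859.13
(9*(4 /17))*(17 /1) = 36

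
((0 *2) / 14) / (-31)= 0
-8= -8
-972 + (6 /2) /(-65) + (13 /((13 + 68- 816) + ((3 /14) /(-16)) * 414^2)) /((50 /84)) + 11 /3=-968.39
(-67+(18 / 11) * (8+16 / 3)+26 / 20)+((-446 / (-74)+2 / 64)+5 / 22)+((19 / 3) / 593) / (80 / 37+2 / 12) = -68227381779 / 1814959520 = -37.59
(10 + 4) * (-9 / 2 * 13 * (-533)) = 436527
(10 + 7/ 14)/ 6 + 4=23/ 4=5.75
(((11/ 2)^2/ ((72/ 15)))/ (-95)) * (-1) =0.07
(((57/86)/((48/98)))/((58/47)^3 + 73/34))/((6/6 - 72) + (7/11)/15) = -90376364155/19081047154208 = -0.00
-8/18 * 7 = -28/9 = -3.11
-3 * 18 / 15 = -18 / 5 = -3.60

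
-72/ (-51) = 1.41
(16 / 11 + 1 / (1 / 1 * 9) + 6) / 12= 749 / 1188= 0.63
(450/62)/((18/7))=2.82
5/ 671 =0.01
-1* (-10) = 10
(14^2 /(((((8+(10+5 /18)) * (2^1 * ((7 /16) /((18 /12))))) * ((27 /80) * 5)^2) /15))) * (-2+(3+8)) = 40960 /47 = 871.49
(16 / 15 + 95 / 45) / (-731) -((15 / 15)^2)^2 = -33038 / 32895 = -1.00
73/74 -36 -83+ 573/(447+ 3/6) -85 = -13360781/66230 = -201.73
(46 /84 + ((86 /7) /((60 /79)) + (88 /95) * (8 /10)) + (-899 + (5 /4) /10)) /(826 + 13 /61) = -4290528269 /4021840200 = -1.07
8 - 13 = -5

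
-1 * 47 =-47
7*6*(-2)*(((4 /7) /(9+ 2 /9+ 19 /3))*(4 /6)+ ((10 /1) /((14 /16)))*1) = -33672 /35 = -962.06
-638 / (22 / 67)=-1943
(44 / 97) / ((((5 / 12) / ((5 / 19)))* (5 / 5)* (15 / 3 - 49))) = -12 / 1843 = -0.01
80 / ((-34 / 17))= -40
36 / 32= 9 / 8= 1.12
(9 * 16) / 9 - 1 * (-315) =331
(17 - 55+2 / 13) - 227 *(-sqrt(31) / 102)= -25.46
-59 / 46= -1.28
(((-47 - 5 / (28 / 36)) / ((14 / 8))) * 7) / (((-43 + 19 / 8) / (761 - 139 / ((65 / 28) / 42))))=-1364340032 / 147875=-9226.31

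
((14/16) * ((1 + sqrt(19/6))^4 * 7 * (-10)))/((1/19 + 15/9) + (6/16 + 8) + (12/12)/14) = -35224385/194694 - 1629250 * sqrt(114)/97347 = -359.62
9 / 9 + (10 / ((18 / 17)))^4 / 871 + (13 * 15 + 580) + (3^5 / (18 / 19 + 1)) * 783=20825035297438 / 211441347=98490.84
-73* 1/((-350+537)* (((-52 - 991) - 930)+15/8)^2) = -4672/46499674507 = -0.00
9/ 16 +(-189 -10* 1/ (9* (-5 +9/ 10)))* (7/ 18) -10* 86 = -49566967/ 53136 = -932.83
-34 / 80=-17 / 40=-0.42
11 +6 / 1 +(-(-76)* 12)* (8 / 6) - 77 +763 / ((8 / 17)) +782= 28475 / 8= 3559.38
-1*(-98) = 98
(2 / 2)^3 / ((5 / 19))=19 / 5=3.80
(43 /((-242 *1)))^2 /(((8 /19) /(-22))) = -35131 /21296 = -1.65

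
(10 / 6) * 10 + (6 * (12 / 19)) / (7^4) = 2281166 / 136857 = 16.67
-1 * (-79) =79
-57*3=-171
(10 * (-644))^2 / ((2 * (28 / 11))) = 8146600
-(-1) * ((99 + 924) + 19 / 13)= 13318 / 13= 1024.46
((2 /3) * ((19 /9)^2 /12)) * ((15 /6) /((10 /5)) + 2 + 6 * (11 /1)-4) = 10469 /648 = 16.16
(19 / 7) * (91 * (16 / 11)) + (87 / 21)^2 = 202899 / 539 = 376.44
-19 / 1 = -19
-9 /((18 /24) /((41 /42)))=-82 /7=-11.71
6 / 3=2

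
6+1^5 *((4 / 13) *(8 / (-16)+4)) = 92 / 13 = 7.08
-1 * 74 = -74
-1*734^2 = -538756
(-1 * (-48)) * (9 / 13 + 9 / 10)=4968 / 65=76.43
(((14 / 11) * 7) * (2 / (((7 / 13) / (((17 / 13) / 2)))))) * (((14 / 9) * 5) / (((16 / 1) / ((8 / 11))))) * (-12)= -33320 / 363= -91.79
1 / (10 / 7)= 7 / 10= 0.70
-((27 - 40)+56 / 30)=167 / 15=11.13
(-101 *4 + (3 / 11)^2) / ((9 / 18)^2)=-195500 / 121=-1615.70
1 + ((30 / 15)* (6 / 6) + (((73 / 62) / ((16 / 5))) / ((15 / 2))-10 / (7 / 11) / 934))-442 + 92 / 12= -699321953 / 1621424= -431.30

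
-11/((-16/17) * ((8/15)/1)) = 2805/128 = 21.91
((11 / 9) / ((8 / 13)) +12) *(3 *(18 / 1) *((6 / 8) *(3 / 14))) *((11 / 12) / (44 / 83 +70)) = 8274519 / 5245184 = 1.58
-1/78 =-0.01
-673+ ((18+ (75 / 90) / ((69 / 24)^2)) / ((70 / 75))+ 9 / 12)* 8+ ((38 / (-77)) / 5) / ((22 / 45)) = -512.05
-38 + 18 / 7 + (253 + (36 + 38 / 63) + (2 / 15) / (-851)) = 68135273 / 268065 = 254.17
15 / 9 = 1.67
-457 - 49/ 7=-464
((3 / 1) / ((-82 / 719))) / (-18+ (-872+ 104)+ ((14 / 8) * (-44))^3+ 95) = 719 / 12497456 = 0.00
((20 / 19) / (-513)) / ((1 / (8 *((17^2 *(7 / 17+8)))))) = -388960 / 9747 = -39.91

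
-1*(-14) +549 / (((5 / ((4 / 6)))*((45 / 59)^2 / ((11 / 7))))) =5002252 / 23625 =211.74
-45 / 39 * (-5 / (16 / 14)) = 525 / 104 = 5.05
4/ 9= 0.44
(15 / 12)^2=25 / 16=1.56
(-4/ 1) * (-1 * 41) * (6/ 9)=328/ 3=109.33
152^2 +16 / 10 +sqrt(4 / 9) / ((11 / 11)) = 23106.27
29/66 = 0.44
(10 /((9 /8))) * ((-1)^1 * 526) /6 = -21040 /27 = -779.26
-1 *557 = -557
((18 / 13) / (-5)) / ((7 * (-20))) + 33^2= 4954959 / 4550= 1089.00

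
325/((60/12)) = 65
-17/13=-1.31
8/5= 1.60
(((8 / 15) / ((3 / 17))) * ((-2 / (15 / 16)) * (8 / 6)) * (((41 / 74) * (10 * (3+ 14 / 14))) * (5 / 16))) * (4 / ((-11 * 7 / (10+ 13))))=16415744 / 230769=71.13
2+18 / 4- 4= 5 / 2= 2.50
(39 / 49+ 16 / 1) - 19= -108 / 49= -2.20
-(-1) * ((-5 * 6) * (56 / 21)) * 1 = -80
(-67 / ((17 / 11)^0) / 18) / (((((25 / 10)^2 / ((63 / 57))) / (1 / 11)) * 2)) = -469 / 15675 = -0.03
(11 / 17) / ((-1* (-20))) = 11 / 340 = 0.03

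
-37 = -37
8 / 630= 4 / 315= 0.01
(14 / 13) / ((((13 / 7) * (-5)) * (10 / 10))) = -98 / 845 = -0.12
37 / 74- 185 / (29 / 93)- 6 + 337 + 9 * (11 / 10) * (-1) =-39393 / 145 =-271.68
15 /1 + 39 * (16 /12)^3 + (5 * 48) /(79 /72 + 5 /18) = 281.99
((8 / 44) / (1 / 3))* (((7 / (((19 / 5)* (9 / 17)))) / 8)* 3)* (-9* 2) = -5355 / 418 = -12.81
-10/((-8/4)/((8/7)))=40/7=5.71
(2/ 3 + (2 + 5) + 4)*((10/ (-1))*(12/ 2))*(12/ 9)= -2800/ 3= -933.33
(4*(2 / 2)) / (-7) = -4 / 7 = -0.57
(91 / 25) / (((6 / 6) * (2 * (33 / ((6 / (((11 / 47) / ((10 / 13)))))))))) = 658 / 605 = 1.09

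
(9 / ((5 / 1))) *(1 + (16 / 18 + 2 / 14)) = 128 / 35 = 3.66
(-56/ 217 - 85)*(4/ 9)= -3524/ 93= -37.89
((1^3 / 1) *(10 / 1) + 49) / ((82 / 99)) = 5841 / 82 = 71.23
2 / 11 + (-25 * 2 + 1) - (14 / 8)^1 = -2225 / 44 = -50.57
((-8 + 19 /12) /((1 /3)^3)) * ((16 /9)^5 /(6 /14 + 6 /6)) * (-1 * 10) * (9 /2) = 96910.57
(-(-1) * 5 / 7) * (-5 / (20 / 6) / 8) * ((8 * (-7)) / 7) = 15 / 14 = 1.07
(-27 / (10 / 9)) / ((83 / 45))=-2187 / 166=-13.17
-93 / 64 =-1.45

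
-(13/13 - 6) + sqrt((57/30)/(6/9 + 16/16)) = sqrt(114)/10 + 5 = 6.07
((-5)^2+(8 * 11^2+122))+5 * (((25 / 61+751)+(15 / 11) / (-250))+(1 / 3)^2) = 294254953 / 60390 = 4872.58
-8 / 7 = -1.14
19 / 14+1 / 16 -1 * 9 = -849 / 112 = -7.58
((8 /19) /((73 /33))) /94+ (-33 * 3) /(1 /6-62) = 38771238 /24185119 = 1.60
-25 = -25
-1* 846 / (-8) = 423 / 4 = 105.75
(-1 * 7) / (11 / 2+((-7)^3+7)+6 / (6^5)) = 9072 / 428327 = 0.02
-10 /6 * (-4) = 20 /3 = 6.67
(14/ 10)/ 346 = 7/ 1730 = 0.00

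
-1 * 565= -565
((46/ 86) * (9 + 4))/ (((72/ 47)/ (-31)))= -435643/ 3096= -140.71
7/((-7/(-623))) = 623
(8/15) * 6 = 16/5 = 3.20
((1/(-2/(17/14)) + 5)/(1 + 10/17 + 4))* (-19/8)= -2091/1120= -1.87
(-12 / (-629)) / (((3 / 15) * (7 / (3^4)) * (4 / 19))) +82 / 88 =1196263 / 193732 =6.17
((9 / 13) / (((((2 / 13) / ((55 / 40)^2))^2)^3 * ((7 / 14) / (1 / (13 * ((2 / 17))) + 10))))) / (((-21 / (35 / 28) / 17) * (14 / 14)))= -6331484975297874255435 / 123145302310912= -51414750.35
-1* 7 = -7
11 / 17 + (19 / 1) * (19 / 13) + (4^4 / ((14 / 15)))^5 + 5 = 1552444000937.80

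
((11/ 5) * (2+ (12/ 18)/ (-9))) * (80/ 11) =832/ 27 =30.81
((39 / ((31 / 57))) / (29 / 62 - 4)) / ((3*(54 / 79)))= -19513 / 1971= -9.90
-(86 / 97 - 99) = 9517 / 97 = 98.11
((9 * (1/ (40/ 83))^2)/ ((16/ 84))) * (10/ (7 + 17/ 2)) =1302021/ 9920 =131.25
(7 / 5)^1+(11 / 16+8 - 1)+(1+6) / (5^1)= 10.49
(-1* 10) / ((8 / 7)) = -35 / 4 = -8.75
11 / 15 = 0.73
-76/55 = -1.38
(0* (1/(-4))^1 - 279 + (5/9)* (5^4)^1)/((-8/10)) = -1535/18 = -85.28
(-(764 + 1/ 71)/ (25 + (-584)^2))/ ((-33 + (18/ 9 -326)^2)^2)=-54245/ 266699883945753999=-0.00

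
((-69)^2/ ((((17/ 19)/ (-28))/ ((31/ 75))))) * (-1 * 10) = 52345608/ 85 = 615830.68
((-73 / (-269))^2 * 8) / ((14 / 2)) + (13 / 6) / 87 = 28838755 / 264407094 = 0.11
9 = 9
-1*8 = -8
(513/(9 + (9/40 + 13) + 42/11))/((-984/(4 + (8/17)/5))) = -0.08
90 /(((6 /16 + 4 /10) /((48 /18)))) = 9600 /31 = 309.68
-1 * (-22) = 22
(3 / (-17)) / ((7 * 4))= -3 / 476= -0.01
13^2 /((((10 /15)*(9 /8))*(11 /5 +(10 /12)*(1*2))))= 1690 /29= 58.28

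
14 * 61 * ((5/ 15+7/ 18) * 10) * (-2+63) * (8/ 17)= 27088880/ 153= 177051.50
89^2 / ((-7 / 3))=-23763 / 7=-3394.71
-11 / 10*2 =-11 / 5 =-2.20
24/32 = 3/4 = 0.75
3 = 3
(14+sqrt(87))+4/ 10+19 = sqrt(87)+167/ 5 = 42.73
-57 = -57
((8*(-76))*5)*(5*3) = -45600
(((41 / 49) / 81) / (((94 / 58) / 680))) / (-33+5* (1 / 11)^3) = -538070060 / 4096297737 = -0.13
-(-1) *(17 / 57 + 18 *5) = 5147 / 57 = 90.30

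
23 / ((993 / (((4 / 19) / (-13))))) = -92 / 245271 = -0.00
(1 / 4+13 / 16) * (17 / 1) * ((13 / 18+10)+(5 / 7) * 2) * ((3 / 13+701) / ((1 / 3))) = 1008364061 / 2184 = 461705.16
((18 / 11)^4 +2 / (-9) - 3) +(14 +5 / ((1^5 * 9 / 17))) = 3609446 / 131769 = 27.39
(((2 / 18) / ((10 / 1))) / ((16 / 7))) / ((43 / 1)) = 7 / 61920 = 0.00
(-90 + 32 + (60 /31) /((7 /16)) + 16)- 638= -675.58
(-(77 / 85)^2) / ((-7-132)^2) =-0.00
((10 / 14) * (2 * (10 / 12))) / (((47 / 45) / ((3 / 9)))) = 125 / 329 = 0.38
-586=-586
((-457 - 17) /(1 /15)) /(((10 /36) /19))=-486324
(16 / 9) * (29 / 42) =232 / 189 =1.23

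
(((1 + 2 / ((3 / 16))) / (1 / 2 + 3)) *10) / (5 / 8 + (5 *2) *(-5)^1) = -160 / 237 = -0.68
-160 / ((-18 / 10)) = 800 / 9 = 88.89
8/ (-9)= -8/ 9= -0.89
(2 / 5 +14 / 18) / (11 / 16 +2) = 848 / 1935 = 0.44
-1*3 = -3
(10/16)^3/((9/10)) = 0.27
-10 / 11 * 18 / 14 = -90 / 77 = -1.17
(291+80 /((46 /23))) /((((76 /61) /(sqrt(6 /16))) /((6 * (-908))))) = -13750071 * sqrt(6) /38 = -886333.10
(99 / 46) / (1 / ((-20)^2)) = 19800 / 23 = 860.87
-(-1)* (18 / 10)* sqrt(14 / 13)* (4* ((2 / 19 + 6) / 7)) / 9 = 464* sqrt(182) / 8645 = 0.72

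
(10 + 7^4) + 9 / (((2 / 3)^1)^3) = 19531 / 8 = 2441.38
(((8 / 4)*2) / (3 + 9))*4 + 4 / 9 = 1.78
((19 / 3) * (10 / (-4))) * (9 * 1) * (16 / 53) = -2280 / 53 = -43.02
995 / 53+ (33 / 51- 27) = -6829 / 901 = -7.58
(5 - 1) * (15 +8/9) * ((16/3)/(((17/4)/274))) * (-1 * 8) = -80244736/459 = -174825.13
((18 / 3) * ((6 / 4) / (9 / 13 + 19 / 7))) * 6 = 2457 / 155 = 15.85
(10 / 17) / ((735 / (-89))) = -178 / 2499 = -0.07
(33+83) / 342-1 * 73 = -12425 / 171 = -72.66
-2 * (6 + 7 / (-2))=-5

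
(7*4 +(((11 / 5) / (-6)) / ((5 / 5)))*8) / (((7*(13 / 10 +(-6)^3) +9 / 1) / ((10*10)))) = -75200 / 44817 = -1.68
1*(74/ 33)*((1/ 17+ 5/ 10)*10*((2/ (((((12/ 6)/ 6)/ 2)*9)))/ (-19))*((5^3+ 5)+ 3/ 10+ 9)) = -122.50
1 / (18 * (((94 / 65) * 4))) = 65 / 6768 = 0.01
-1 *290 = -290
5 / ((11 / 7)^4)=12005 / 14641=0.82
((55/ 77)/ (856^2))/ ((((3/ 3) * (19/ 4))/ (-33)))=-165/ 24363472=-0.00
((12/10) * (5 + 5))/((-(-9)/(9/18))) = 2/3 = 0.67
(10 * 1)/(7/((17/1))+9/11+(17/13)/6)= 145860/21119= 6.91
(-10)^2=100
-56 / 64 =-7 / 8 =-0.88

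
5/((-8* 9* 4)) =-5/288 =-0.02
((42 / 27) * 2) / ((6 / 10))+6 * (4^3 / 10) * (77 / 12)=33964 / 135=251.59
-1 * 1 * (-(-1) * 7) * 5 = -35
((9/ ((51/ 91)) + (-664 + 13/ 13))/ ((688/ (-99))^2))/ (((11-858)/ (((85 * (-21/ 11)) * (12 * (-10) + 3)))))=781710345/ 2603392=300.27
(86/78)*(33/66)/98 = 43/7644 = 0.01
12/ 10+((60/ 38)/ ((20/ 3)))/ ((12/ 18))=591/ 380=1.56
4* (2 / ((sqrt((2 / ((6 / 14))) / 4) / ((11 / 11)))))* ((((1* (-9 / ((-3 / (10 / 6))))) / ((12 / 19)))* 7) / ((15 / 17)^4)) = 3173798* sqrt(42) / 30375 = 677.15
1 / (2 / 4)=2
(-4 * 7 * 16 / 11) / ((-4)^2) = -2.55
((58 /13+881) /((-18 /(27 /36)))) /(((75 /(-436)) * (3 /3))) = 139411 /650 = 214.48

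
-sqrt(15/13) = -sqrt(195)/13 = -1.07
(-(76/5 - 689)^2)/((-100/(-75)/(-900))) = 306454347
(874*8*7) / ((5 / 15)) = 146832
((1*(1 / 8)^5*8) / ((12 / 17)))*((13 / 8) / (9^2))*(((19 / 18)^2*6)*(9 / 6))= 79781 / 1146617856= 0.00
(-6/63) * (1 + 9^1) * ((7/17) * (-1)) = 20/51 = 0.39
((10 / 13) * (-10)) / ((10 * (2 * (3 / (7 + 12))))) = -95 / 39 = -2.44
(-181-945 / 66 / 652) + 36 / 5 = -12466511 / 71720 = -173.82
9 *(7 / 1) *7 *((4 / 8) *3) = 1323 / 2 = 661.50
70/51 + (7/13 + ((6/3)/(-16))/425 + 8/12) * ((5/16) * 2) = 450961/212160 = 2.13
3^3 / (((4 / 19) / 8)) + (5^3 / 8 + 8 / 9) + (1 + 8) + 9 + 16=77509 / 72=1076.51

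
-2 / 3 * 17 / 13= -34 / 39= -0.87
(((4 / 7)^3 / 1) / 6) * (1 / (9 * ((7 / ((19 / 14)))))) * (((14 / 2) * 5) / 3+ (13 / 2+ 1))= 17480 / 1361367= 0.01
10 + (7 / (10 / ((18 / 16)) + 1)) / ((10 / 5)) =1843 / 178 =10.35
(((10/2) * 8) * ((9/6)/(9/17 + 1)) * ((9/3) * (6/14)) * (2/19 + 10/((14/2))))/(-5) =-187272/12103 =-15.47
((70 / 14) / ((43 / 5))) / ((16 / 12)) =75 / 172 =0.44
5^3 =125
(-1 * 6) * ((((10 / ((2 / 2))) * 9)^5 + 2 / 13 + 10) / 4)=-115145550198 / 13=-8857350015.23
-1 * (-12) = 12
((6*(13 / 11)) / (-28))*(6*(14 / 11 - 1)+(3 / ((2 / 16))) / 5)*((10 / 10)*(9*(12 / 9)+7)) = -131157 / 4235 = -30.97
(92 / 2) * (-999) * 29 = -1332666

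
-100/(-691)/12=25/2073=0.01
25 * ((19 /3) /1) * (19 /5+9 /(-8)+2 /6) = 34295 /72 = 476.32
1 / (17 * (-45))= -1 / 765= -0.00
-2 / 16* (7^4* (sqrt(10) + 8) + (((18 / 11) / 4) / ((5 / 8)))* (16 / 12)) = -132061 / 55 -2401* sqrt(10) / 8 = -3350.19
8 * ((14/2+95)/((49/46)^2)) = 1726656/2401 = 719.14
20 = 20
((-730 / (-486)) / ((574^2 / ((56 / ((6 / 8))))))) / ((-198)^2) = 730 / 84074379543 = 0.00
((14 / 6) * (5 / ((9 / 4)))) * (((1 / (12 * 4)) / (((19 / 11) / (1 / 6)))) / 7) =55 / 36936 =0.00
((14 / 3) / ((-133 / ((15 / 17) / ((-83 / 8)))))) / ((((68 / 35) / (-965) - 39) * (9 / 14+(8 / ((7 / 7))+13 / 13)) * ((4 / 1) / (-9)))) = 1891400 / 105945924111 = 0.00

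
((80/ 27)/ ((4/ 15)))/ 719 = 100/ 6471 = 0.02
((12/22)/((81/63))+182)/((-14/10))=-4300/33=-130.30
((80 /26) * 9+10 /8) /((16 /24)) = 4515 /104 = 43.41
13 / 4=3.25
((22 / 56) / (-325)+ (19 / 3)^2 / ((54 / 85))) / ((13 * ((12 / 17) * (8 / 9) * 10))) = 2373439309 / 3066336000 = 0.77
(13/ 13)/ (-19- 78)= -1/ 97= -0.01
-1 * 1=-1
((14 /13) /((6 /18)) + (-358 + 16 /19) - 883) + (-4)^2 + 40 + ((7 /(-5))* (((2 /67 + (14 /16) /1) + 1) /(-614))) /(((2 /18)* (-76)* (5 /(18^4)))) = -605461405739 /508054300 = -1191.73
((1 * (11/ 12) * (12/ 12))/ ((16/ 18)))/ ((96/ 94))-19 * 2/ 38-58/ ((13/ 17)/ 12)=-6057919/ 6656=-910.14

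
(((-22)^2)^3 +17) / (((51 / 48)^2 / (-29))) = -841732533504 / 289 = -2912569320.08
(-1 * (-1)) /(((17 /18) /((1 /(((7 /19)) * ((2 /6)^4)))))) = 27702 /119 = 232.79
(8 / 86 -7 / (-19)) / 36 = 377 / 29412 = 0.01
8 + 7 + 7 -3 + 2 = 21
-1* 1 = -1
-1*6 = -6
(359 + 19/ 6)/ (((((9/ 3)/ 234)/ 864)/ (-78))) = -1903756608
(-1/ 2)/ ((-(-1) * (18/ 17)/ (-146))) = 1241/ 18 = 68.94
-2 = -2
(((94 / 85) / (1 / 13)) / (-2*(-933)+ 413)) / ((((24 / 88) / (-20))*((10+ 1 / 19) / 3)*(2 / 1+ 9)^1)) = -92872 / 7399913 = -0.01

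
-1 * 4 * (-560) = 2240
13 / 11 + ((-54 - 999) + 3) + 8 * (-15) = -12857 / 11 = -1168.82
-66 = -66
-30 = -30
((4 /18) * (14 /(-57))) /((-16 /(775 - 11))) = 1337 /513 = 2.61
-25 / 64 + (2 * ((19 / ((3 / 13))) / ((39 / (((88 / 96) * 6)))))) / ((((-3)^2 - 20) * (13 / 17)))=-23597 / 7488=-3.15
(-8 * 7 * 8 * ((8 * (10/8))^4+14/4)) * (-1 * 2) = 8963136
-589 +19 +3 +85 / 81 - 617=-95819 / 81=-1182.95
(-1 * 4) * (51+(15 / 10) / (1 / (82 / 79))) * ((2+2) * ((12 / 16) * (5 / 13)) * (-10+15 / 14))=15570000 / 7189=2165.81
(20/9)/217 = 20/1953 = 0.01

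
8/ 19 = 0.42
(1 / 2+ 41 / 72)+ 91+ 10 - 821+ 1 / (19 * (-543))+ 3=-177270157 / 247608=-715.93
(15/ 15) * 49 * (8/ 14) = 28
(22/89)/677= 22/60253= 0.00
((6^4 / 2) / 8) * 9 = 729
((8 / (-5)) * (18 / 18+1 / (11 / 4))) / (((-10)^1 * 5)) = 12 / 275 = 0.04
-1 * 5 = -5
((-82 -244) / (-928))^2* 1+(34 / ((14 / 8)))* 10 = 292988543 / 1507072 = 194.41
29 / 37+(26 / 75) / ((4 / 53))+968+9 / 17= 91888081 / 94350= 973.91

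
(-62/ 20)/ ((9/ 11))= -341/ 90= -3.79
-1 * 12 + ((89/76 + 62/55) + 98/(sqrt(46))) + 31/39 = -1451987/163020 + 49 * sqrt(46)/23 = 5.54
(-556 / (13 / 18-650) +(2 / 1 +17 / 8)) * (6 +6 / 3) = 465735 / 11687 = 39.85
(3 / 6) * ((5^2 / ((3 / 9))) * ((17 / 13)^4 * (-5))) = -31320375 / 57122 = -548.31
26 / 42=13 / 21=0.62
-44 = -44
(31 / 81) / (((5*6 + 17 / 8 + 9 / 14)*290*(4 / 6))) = 434 / 7184025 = 0.00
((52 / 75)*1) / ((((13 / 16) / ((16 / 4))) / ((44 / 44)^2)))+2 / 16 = 2123 / 600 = 3.54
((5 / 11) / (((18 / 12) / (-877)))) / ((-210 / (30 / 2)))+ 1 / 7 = 4418 / 231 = 19.13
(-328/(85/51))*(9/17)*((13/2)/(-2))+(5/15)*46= 90256/255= 353.95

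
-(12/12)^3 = -1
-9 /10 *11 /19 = -99 /190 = -0.52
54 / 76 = 27 / 38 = 0.71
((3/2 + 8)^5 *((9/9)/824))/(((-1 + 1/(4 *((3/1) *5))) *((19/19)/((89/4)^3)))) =-26183595538965/24891392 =-1051913.67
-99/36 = -11/4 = -2.75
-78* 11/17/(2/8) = -3432/17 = -201.88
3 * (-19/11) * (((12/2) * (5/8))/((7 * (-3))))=285/308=0.93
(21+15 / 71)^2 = 449.92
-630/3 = -210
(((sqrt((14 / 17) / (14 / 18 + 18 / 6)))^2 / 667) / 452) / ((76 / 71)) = 4473 / 6621794576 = 0.00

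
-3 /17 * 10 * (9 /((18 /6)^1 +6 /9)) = -810 /187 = -4.33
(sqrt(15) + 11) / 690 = 0.02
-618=-618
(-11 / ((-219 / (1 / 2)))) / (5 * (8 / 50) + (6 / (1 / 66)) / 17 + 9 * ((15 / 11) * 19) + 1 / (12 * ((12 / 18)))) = 41140 / 421653621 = 0.00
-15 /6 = -2.50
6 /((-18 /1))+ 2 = 5 /3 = 1.67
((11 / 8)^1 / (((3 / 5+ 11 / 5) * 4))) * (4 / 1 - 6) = -0.25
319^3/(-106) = -32461759/106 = -306243.01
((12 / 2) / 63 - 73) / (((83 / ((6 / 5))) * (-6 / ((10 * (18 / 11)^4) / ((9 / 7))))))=11905056 / 1215203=9.80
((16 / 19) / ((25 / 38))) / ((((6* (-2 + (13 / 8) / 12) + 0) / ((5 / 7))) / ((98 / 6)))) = -3584 / 2685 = -1.33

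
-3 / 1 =-3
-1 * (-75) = 75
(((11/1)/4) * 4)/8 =11/8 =1.38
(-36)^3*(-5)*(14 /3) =1088640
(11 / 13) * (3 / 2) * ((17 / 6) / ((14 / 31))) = 5797 / 728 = 7.96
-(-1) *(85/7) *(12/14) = 510/49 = 10.41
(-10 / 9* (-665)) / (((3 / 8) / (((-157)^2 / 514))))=655663400 / 6939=94489.61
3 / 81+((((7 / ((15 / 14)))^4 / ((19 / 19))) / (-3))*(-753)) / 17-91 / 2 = 46224628507 / 1721250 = 26855.27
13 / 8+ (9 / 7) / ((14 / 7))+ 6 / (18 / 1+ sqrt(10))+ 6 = 75715 / 8792 - 3 * sqrt(10) / 157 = 8.55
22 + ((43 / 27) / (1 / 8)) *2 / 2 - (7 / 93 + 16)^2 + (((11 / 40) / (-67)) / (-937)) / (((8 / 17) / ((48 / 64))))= -466365147431573 / 2085026192640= -223.67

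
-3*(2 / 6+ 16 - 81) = 194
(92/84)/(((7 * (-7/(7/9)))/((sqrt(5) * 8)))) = -184 * sqrt(5)/1323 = -0.31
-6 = -6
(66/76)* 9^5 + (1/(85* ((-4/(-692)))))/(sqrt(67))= 173* sqrt(67)/5695 + 1948617/38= 51279.64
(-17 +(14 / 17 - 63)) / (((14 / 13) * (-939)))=8749 / 111741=0.08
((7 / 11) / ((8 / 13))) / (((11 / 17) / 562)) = 434707 / 484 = 898.15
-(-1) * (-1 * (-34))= 34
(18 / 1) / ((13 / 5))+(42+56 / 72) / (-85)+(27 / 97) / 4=5008075 / 771732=6.49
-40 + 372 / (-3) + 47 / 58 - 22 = -10741 / 58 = -185.19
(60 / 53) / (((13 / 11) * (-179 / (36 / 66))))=-360 / 123331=-0.00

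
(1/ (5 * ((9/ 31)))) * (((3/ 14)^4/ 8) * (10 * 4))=279/ 38416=0.01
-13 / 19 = -0.68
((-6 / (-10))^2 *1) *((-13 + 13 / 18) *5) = -221 / 10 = -22.10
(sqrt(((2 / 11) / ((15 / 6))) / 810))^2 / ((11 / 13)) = 26 / 245025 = 0.00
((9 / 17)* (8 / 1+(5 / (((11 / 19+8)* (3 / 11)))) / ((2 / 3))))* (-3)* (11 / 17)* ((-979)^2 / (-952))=1039851936981 / 89691728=11593.62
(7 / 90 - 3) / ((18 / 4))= -263 / 405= -0.65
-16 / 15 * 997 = -15952 / 15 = -1063.47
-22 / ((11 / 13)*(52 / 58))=-29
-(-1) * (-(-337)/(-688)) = -0.49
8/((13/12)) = 96/13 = 7.38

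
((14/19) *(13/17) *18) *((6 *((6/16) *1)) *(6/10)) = 22113/1615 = 13.69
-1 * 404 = -404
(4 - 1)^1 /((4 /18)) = 27 /2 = 13.50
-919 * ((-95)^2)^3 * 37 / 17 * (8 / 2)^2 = -399925272910750000 / 17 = -23525016053573529.41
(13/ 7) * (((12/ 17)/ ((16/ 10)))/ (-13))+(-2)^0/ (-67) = -1243/ 15946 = -0.08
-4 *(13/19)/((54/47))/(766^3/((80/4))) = -3055/28821308031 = -0.00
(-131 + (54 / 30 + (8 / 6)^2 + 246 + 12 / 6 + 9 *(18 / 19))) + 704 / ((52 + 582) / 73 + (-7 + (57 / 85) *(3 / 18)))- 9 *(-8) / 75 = 521.89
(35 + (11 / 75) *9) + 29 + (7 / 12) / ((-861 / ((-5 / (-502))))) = 1209974491 / 18523800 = 65.32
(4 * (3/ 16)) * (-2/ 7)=-3/ 14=-0.21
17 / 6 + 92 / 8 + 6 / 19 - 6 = 493 / 57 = 8.65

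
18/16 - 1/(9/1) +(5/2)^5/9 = 1139/96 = 11.86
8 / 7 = 1.14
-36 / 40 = -9 / 10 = -0.90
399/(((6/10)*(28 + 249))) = 665/277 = 2.40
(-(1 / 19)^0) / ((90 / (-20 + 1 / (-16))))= 107 / 480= 0.22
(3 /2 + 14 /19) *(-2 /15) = -0.30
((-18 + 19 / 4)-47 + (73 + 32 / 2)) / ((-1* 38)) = -115 / 152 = -0.76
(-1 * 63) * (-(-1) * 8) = -504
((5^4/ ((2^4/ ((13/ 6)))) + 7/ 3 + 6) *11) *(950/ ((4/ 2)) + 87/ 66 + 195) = 43937775/ 64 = 686527.73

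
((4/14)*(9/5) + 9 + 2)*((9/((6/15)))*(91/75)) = 15717/50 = 314.34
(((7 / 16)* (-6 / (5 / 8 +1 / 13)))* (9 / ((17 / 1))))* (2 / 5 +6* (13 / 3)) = -324324 / 6205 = -52.27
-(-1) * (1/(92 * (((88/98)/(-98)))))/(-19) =2401/38456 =0.06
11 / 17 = 0.65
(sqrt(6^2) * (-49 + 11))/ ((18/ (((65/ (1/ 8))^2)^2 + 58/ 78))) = -108358149121102/ 117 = -926138026676.09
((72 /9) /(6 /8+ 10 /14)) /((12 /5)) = 280 /123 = 2.28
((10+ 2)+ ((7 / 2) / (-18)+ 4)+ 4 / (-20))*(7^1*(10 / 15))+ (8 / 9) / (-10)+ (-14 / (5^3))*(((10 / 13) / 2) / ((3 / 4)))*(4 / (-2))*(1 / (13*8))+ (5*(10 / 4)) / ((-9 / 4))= 15327707 / 228150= 67.18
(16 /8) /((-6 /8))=-8 /3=-2.67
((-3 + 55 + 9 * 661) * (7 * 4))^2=28233408784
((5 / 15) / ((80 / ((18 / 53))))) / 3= 1 / 2120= 0.00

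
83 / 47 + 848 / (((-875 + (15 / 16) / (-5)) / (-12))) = 8814601 / 658141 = 13.39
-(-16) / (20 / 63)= 252 / 5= 50.40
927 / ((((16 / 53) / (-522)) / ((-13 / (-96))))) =-55567161 / 256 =-217059.22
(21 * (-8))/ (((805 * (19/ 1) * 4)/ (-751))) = 4506/ 2185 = 2.06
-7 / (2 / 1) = -7 / 2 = -3.50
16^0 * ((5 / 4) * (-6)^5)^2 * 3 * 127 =35996270400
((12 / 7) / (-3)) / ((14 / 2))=-4 / 49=-0.08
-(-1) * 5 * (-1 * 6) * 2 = -60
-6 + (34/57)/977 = -334100/55689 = -6.00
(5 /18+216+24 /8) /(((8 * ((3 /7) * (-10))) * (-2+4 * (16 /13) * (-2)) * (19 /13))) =0.37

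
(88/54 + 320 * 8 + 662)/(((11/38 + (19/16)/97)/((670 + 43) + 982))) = 207159392480/11439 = 18109921.54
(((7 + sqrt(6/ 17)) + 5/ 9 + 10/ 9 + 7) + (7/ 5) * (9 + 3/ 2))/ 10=3.10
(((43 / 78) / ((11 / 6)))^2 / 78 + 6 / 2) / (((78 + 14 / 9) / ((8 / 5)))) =2872149 / 47584823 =0.06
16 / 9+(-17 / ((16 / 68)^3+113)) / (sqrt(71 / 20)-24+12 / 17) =48275138 * sqrt(355) / 1729995536633+27781135993088 / 15569959829697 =1.78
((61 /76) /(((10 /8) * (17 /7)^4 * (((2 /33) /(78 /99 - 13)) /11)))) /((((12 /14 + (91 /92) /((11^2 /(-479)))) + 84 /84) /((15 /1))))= 1945886997362 /6526915587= 298.13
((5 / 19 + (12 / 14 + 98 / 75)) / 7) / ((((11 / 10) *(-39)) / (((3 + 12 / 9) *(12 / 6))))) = -96836 / 1382535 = -0.07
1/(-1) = -1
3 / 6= 1 / 2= 0.50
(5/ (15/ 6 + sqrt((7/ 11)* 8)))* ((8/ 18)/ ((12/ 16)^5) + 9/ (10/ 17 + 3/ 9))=657989750/ 5242239 - 47853800* sqrt(154)/ 5242239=12.24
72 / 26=36 / 13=2.77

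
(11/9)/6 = 0.20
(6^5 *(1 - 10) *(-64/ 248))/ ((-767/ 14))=-7838208/ 23777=-329.66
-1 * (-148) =148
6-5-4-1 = -4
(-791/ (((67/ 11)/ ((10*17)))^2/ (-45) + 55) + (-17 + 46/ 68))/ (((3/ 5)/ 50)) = -376478335754375/ 147131991187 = -2558.78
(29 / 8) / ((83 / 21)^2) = 12789 / 55112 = 0.23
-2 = -2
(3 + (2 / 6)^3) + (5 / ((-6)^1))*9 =-4.46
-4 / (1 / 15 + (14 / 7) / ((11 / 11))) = -60 / 31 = -1.94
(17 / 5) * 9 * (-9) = -1377 / 5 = -275.40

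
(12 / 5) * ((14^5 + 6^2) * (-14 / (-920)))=2259012 / 115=19643.58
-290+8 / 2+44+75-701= -868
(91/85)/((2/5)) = 91/34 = 2.68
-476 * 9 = -4284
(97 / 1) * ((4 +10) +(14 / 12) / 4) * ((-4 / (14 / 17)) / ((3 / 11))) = -888811 / 36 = -24689.19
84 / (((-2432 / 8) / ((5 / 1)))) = -105 / 76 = -1.38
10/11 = 0.91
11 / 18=0.61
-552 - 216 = -768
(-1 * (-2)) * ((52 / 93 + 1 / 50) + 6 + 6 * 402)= 11246393 / 2325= 4837.16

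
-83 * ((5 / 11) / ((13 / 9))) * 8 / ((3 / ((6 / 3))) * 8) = -17.41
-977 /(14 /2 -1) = -977 /6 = -162.83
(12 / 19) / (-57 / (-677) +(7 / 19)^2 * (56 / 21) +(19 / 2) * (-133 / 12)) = -1234848 / 204991433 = -0.01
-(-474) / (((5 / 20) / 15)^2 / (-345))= -588708000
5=5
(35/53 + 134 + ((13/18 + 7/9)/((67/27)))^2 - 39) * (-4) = -91384653/237917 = -384.10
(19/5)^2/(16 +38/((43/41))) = 0.28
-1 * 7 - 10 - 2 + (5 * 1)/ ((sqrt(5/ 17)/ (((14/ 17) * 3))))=3.78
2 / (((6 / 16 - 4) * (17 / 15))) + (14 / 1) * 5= 34270 / 493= 69.51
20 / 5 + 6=10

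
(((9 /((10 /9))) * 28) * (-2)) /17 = -26.68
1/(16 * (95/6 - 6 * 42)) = -3/11336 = -0.00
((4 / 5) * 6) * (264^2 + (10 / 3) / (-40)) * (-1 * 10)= -3345404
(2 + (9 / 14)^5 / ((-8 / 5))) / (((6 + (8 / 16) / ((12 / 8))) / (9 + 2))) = 274227987 / 81749248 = 3.35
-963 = -963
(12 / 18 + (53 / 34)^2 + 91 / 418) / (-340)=-480449 / 49287216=-0.01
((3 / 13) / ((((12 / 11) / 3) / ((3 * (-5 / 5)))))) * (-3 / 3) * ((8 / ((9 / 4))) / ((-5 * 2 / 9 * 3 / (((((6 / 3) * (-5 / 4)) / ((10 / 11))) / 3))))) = 121 / 65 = 1.86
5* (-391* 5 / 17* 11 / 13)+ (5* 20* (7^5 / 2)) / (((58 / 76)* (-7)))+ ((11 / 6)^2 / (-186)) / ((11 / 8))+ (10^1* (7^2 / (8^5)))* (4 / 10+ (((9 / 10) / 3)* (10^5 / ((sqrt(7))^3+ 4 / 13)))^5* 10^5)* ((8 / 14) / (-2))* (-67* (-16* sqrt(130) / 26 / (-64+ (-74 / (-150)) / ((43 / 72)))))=-314680194384329742376143937500950841850379209525* sqrt(130) / 1215789064896510748210255663104-49791564772 / 315549+ 2072963788291750488433837890625000000000000* sqrt(910) / 1756352083857986357321121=32653074461831481355.45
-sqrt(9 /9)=-1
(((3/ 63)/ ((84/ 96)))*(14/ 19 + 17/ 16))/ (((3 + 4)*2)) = 547/ 78204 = 0.01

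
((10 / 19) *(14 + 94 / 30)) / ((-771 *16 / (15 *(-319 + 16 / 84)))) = 33475 / 9576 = 3.50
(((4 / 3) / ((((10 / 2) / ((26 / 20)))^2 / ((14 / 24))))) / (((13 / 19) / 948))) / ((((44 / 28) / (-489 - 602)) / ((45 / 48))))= -47415.70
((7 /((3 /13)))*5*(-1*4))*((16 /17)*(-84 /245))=3328 /17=195.76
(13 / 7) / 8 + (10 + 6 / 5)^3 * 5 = 9834821 / 1400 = 7024.87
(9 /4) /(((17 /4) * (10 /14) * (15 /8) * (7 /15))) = 72 /85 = 0.85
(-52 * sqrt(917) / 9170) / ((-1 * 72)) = 13 * sqrt(917) / 165060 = 0.00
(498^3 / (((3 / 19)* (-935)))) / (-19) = 41168664 / 935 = 44030.66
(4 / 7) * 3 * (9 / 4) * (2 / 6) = 9 / 7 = 1.29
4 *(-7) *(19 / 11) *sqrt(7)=-532 *sqrt(7) / 11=-127.96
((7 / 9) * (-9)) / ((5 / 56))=-392 / 5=-78.40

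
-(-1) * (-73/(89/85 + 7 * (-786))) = 0.01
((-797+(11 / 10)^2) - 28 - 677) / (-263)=150079 / 26300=5.71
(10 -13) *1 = -3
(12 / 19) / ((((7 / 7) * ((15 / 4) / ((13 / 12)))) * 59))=52 / 16815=0.00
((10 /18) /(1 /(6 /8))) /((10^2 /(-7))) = -7 /240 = -0.03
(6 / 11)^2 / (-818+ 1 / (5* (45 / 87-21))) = -9720 / 26724379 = -0.00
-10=-10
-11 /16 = -0.69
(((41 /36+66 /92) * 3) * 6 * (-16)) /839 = -12296 /19297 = -0.64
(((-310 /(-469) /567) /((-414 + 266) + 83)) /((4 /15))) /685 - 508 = -160395534967 /315739242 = -508.00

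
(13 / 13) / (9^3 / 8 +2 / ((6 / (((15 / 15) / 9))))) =216 / 19691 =0.01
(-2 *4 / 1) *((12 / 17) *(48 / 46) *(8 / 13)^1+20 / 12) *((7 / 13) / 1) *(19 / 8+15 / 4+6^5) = -1083698021 / 15249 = -71066.83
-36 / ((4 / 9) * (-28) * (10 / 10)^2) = 81 / 28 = 2.89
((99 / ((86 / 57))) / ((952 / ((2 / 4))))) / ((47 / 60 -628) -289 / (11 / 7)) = -931095 / 21914801048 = -0.00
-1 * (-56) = 56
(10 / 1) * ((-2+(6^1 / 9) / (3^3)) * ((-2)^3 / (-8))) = -1600 / 81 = -19.75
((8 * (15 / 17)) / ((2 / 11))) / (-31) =-660 / 527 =-1.25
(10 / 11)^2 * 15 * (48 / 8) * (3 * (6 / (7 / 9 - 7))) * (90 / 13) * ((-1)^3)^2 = -1489.65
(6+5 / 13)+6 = 161 / 13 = 12.38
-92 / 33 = -2.79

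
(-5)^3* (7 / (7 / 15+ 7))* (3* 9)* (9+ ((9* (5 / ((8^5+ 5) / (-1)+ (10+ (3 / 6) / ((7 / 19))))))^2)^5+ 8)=-354610042795536641780401556212267424779601939930766257628170625 / 6592605007673012367159244618025621915595513182879140301584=-53789.06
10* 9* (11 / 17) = 990 / 17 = 58.24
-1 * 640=-640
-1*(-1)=1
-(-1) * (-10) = -10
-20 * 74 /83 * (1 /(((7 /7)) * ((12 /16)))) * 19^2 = -2137120 /249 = -8582.81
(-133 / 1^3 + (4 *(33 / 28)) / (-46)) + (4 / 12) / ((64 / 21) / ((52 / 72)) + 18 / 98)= -133.03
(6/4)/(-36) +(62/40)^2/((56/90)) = 25667/6720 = 3.82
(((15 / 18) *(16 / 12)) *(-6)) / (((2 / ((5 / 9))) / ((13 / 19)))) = -650 / 513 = -1.27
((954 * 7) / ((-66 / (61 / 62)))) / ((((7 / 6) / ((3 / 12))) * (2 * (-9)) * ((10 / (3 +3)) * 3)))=3233 / 13640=0.24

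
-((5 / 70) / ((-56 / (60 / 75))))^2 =-1 / 960400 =-0.00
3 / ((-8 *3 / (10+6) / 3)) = -6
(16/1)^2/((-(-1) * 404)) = 64/101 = 0.63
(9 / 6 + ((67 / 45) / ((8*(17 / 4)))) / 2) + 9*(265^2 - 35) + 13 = 1933077037 / 3060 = 631724.52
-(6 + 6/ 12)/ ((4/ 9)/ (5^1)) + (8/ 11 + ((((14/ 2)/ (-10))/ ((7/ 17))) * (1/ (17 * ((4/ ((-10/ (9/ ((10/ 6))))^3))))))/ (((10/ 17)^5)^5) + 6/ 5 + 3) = 63429651313352426168335269901627/ 692841600000000000000000000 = 91550.00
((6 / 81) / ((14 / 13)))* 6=26 / 63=0.41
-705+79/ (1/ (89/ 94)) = -59239/ 94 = -630.20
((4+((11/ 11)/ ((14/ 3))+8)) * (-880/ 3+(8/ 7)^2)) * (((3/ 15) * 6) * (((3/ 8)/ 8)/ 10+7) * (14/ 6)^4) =-1599709237/ 1800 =-888727.35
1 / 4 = 0.25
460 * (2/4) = 230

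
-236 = -236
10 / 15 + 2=2.67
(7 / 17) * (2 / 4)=7 / 34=0.21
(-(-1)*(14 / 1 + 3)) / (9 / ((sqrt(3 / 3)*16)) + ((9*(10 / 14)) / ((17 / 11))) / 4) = 10.61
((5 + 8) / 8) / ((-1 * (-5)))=13 / 40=0.32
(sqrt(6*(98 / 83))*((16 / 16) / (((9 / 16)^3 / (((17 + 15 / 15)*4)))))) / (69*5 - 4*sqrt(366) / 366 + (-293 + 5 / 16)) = 234881024*sqrt(10126) / 287300859039 + 13880000512*sqrt(249) / 10640772557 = 20.67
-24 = -24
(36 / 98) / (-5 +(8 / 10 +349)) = 45 / 42238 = 0.00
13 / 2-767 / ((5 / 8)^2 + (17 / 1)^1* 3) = -4263 / 506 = -8.42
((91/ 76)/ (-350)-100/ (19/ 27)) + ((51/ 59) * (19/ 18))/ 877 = -83825064277/ 589870200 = -142.11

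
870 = 870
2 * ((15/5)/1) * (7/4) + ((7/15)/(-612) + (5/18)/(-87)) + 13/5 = 129127/9860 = 13.10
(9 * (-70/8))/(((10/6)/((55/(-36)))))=1155/16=72.19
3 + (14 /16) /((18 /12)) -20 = -197 /12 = -16.42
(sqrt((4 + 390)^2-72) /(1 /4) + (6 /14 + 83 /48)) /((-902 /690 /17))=-46920 *sqrt(38791) /451-1417375 /50512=-20518.30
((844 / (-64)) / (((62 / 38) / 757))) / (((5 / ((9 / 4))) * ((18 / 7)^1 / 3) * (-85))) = 63731073 / 1686400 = 37.79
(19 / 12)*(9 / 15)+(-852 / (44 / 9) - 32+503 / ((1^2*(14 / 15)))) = 513753 / 1540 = 333.61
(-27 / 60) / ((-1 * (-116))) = -9 / 2320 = -0.00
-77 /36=-2.14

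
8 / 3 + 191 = 581 / 3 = 193.67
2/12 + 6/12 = 2/3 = 0.67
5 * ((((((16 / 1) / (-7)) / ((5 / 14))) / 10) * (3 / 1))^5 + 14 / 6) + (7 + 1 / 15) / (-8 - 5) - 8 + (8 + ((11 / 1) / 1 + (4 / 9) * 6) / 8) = -71679697391 / 609375000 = -117.63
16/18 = 8/9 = 0.89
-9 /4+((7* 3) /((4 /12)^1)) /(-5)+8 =-137 /20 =-6.85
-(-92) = 92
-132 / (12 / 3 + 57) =-132 / 61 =-2.16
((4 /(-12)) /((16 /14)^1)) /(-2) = 0.15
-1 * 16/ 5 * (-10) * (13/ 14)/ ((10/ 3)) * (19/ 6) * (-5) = -988/ 7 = -141.14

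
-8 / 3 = -2.67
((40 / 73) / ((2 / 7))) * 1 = 140 / 73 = 1.92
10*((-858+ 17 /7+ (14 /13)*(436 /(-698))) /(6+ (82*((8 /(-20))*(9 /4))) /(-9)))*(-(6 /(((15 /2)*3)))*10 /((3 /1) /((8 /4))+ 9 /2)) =5438691400 /20294001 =268.00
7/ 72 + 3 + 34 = 2671/ 72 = 37.10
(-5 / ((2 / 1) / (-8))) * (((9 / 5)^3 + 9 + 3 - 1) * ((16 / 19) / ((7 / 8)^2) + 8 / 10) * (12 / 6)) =148862208 / 116375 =1279.16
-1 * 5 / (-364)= 5 / 364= 0.01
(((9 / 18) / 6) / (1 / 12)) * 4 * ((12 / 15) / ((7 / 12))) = 192 / 35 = 5.49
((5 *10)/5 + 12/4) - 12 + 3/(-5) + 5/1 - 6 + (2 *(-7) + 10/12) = -413/30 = -13.77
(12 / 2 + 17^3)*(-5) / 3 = -24595 / 3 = -8198.33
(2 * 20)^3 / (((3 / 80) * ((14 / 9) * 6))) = 1280000 / 7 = 182857.14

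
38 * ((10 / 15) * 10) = 760 / 3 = 253.33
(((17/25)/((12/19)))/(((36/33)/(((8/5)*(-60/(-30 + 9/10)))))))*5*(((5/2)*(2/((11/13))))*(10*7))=5878600/873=6733.79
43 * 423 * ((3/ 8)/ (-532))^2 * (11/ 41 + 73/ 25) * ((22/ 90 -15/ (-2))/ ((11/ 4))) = 13296159/ 163856000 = 0.08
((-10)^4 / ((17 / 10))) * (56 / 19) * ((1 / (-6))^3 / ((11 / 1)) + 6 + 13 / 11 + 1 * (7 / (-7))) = 541100000 / 5049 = 107169.74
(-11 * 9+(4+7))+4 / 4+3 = -84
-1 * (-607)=607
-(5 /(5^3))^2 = -1 /625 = -0.00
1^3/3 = 1/3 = 0.33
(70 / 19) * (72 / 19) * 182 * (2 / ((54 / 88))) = 8968960 / 1083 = 8281.59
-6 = -6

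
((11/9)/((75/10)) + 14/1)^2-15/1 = 3382369/18225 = 185.59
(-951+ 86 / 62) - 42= -30740 / 31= -991.61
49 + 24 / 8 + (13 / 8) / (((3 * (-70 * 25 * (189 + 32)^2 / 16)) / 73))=512830427 / 9862125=52.00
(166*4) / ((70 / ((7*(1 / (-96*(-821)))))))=83 / 98520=0.00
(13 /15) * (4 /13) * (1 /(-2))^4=1 /60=0.02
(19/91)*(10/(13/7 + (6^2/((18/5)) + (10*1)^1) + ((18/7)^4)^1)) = 13034/409383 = 0.03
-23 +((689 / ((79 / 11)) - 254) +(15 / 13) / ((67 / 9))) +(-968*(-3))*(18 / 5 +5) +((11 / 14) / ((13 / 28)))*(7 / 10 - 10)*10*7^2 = 5876854743 / 344045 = 17081.65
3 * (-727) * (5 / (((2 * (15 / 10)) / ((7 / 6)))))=-25445 / 6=-4240.83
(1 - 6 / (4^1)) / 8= -1 / 16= -0.06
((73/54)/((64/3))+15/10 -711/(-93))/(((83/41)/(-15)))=-67415275/988032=-68.23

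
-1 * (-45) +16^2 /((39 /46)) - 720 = -14549 /39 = -373.05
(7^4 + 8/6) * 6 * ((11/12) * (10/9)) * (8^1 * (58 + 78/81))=5048359360/729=6925047.13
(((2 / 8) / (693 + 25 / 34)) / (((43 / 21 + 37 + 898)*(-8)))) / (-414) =119 / 1024832129088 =0.00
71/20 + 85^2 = 144571/20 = 7228.55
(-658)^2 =432964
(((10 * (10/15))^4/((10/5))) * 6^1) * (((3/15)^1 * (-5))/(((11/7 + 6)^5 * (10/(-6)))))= 537824000/3763759437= 0.14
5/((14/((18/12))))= 15/28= 0.54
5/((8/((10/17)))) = 25/68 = 0.37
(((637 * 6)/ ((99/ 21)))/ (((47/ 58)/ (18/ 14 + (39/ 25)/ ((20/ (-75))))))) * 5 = -11804247/ 517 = -22832.20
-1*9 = -9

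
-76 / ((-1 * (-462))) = -38 / 231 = -0.16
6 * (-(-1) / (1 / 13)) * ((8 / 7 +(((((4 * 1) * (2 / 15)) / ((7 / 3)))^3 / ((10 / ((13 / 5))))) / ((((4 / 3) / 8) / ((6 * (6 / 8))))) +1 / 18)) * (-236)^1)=-23603.54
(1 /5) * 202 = 202 /5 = 40.40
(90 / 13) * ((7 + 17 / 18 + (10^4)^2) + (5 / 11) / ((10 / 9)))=99000008270 / 143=692307750.14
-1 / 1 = -1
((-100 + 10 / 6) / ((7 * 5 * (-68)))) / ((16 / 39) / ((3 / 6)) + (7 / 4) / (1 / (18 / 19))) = 14573 / 874174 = 0.02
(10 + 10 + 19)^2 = 1521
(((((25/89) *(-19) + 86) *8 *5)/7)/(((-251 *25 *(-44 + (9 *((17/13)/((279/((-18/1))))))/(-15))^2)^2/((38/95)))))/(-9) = -63119403091433/452634821077706604173697189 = -0.00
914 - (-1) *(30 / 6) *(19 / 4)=3751 / 4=937.75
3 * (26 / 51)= 1.53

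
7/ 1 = 7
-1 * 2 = -2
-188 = -188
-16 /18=-8 /9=-0.89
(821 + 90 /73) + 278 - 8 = 79733 /73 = 1092.23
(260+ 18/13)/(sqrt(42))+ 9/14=9/14+ 1699* sqrt(42)/273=40.98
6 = 6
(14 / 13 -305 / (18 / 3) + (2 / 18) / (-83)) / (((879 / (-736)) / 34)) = 12091534240 / 8535969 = 1416.54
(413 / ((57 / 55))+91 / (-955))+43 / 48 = 115927481 / 290320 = 399.31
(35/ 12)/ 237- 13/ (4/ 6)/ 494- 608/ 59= -8235125/ 797031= -10.33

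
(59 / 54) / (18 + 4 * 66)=59 / 15228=0.00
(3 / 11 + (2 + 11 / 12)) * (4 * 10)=4210 / 33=127.58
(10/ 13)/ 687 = 10/ 8931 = 0.00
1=1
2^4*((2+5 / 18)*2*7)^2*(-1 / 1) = -1317904 / 81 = -16270.42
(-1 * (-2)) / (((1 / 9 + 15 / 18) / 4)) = 144 / 17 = 8.47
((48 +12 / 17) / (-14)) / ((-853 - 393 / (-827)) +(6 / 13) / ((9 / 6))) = 741819 / 181716689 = 0.00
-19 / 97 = -0.20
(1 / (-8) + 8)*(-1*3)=-189 / 8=-23.62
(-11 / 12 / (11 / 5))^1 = -5 / 12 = -0.42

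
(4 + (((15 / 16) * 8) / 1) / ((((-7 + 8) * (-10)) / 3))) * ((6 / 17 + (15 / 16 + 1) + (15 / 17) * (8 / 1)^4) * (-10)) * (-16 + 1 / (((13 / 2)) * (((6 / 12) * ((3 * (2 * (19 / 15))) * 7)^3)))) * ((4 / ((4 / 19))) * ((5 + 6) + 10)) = 14440618444257315 / 35741888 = 404025060.02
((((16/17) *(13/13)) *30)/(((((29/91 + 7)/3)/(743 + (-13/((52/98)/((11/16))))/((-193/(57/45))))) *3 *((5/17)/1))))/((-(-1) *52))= 481892327/2570760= 187.45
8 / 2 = 4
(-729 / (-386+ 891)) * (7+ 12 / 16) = -22599 / 2020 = -11.19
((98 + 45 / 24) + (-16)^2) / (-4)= -2847 / 32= -88.97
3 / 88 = 0.03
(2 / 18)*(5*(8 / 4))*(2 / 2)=10 / 9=1.11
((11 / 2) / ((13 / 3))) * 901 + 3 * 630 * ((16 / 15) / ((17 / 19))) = 1501365 / 442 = 3396.75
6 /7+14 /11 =2.13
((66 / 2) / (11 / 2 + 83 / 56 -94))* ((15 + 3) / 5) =-3024 / 2215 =-1.37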